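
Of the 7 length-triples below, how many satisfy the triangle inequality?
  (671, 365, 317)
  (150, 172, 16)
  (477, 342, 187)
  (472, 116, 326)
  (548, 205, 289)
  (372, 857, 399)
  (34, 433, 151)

2

(317,365,671): 317+365 > 671 → valid
(16,150,172): 16+150 ≤ 172 → not valid
(187,342,477): 187+342 > 477 → valid
(116,326,472): 116+326 ≤ 472 → not valid
(205,289,548): 205+289 ≤ 548 → not valid
(372,399,857): 372+399 ≤ 857 → not valid
(34,151,433): 34+151 ≤ 433 → not valid
2 of the 7 triples form a triangle.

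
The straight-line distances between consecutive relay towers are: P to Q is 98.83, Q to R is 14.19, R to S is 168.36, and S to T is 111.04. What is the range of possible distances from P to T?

The maximum is all hops collinear in one direction: 98.83 + 14.19 + 168.36 + 111.04 = 392.42.
The longest hop is 168.36; the others sum to 224.06. Since 168.36 ≤ 224.06, the path can fold back on itself completely, so the minimum distance is 0.

0 ≤ PT ≤ 392.42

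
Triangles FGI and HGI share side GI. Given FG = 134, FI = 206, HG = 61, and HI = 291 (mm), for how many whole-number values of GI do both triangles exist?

From triangle FGI: 72 < GI < 340.
From triangle HGI: 230 < GI < 352.
Intersection: 230 < GI < 340, so integers 231 through 339: 109 values.

109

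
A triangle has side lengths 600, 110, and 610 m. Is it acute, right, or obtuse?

Compare the square of the longest side to the sum of squares of the other two: 110² + 600² = 372100 = 610².

right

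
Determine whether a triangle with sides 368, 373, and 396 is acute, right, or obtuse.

Compare the square of the longest side to the sum of squares of the other two: 368² + 373² = 274553 > 156816 = 396².

acute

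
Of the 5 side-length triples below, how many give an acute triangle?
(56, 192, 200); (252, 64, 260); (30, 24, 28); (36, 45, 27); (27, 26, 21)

(56,192,200): 56²+192² = 40000 = 200² → right
(252,64,260): 64²+252² = 67600 = 260² → right
(30,24,28): 24²+28² = 1360 > 900 = 30² → acute
(36,45,27): 27²+36² = 2025 = 45² → right
(27,26,21): 21²+26² = 1117 > 729 = 27² → acute
2 of the 5 are acute.

2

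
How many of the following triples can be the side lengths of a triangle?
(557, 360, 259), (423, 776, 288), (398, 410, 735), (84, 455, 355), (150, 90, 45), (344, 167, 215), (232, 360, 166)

(259,360,557): 259+360 > 557 → valid
(288,423,776): 288+423 ≤ 776 → not valid
(398,410,735): 398+410 > 735 → valid
(84,355,455): 84+355 ≤ 455 → not valid
(45,90,150): 45+90 ≤ 150 → not valid
(167,215,344): 167+215 > 344 → valid
(166,232,360): 166+232 > 360 → valid
4 of the 7 triples form a triangle.

4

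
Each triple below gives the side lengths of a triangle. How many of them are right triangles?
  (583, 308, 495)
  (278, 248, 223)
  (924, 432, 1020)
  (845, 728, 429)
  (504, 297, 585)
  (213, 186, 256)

4

(583,308,495): 308²+495² = 339889 = 583² → right
(278,248,223): 223²+248² = 111233 > 77284 = 278² → acute
(924,432,1020): 432²+924² = 1040400 = 1020² → right
(845,728,429): 429²+728² = 714025 = 845² → right
(504,297,585): 297²+504² = 342225 = 585² → right
(213,186,256): 186²+213² = 79965 > 65536 = 256² → acute
4 of the 6 are right.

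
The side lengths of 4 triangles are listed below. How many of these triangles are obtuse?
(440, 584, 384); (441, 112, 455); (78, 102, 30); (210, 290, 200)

(440,584,384): 384²+440² = 341056 = 584² → right
(441,112,455): 112²+441² = 207025 = 455² → right
(78,102,30): 30²+78² = 6984 < 10404 = 102² → obtuse
(210,290,200): 200²+210² = 84100 = 290² → right
1 of the 4 is obtuse.

1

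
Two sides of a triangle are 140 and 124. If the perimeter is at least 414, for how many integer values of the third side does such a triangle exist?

114

Triangle inequality: 16 < x < 264. Perimeter ≥ 414 gives x ≥ 414 − 140 − 124 = 150.
So 150 ≤ x < 264; integers 150 through 263: 114 values.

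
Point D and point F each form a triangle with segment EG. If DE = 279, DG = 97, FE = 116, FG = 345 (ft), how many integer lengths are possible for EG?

From triangle DEG: 182 < EG < 376.
From triangle FEG: 229 < EG < 461.
Intersection: 229 < EG < 376, so integers 230 through 375: 146 values.

146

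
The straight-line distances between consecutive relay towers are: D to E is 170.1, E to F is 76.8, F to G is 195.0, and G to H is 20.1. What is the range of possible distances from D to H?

0 ≤ DH ≤ 462.0

The maximum is all hops collinear in one direction: 170.1 + 76.8 + 195.0 + 20.1 = 462.0.
The longest hop is 195.0; the others sum to 267.0. Since 195.0 ≤ 267.0, the path can fold back on itself completely, so the minimum distance is 0.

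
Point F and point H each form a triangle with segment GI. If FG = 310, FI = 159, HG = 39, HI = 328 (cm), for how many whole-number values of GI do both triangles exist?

From triangle FGI: 151 < GI < 469.
From triangle HGI: 289 < GI < 367.
Intersection: 289 < GI < 367, so integers 290 through 366: 77 values.

77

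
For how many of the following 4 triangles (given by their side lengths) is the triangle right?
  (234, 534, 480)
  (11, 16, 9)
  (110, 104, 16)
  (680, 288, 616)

(234,534,480): 234²+480² = 285156 = 534² → right
(11,16,9): 9²+11² = 202 < 256 = 16² → obtuse
(110,104,16): 16²+104² = 11072 < 12100 = 110² → obtuse
(680,288,616): 288²+616² = 462400 = 680² → right
2 of the 4 are right.

2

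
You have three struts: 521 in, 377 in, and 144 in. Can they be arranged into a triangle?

The two shorter sides sum to 521, exactly equal to the longest side 521.
That gives only a degenerate (flat) triangle — the inequality must be strict.

No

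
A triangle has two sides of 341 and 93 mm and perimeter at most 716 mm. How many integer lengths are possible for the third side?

Triangle inequality: 248 < x < 434. Perimeter ≤ 716 gives x ≤ 716 − 341 − 93 = 282.
So 248 < x ≤ 282; integers 249 through 282: 34 values.

34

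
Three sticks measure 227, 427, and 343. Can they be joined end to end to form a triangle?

The longest side is 427, and the other two sum to 570.
Since 570 > 427, the triangle inequality holds.

Yes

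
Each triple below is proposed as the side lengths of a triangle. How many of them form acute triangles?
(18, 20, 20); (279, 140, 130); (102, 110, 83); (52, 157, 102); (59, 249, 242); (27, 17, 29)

(18,20,20): 18²+20² = 724 > 400 = 20² → acute
(279,140,130): 130+140 ≤ 279, not a triangle
(102,110,83): 83²+102² = 17293 > 12100 = 110² → acute
(52,157,102): 52+102 ≤ 157, not a triangle
(59,249,242): 59²+242² = 62045 > 62001 = 249² → acute
(27,17,29): 17²+27² = 1018 > 841 = 29² → acute
4 of the 6 are acute.

4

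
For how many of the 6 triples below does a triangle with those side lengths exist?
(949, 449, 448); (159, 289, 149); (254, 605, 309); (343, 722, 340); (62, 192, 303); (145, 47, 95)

(448,449,949): 448+449 ≤ 949 → not valid
(149,159,289): 149+159 > 289 → valid
(254,309,605): 254+309 ≤ 605 → not valid
(340,343,722): 340+343 ≤ 722 → not valid
(62,192,303): 62+192 ≤ 303 → not valid
(47,95,145): 47+95 ≤ 145 → not valid
1 of the 6 triples forms a triangle.

1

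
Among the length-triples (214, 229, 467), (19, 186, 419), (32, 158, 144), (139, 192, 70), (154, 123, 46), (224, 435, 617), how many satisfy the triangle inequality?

4

(214,229,467): 214+229 ≤ 467 → not valid
(19,186,419): 19+186 ≤ 419 → not valid
(32,144,158): 32+144 > 158 → valid
(70,139,192): 70+139 > 192 → valid
(46,123,154): 46+123 > 154 → valid
(224,435,617): 224+435 > 617 → valid
4 of the 6 triples form a triangle.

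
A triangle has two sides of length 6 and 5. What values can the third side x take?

By the triangle inequality, x must be less than 6 + 5 = 11 and greater than |6 − 5| = 1.

1 < x < 11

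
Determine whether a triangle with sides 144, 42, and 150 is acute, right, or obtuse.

right

Compare the square of the longest side to the sum of squares of the other two: 42² + 144² = 22500 = 150².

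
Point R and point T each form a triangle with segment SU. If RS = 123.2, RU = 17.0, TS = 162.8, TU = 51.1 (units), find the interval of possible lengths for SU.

From triangle RSU: |123.2 − 17.0| < SU < 123.2 + 17.0, i.e. 106.2 < SU < 140.2.
From triangle TSU: 111.7 < SU < 213.9.
Both must hold, so SU lies in the intersection.

111.7 < SU < 140.2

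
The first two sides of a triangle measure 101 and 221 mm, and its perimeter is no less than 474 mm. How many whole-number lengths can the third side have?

Triangle inequality: 120 < x < 322. Perimeter ≥ 474 gives x ≥ 474 − 101 − 221 = 152.
So 152 ≤ x < 322; integers 152 through 321: 170 values.

170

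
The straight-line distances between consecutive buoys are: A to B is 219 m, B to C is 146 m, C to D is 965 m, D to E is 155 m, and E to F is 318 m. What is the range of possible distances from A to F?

127 ≤ AF ≤ 1803 m

The maximum is all hops collinear in one direction: 219 + 146 + 965 + 155 + 318 = 1803.
The longest hop is 965; the others sum to 838. Folding the others back against it leaves at least 965 − 838 = 127.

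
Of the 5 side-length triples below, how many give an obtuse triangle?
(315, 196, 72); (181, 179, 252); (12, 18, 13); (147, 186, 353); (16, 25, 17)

2

(315,196,72): 72+196 ≤ 315, not a triangle
(181,179,252): 179²+181² = 64802 > 63504 = 252² → acute
(12,18,13): 12²+13² = 313 < 324 = 18² → obtuse
(147,186,353): 147+186 ≤ 353, not a triangle
(16,25,17): 16²+17² = 545 < 625 = 25² → obtuse
2 of the 5 are obtuse.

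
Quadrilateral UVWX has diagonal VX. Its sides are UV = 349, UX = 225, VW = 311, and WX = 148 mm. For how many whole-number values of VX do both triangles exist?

From triangle UVX: 124 < VX < 574.
From triangle WVX: 163 < VX < 459.
Intersection: 163 < VX < 459, so integers 164 through 458: 295 values.

295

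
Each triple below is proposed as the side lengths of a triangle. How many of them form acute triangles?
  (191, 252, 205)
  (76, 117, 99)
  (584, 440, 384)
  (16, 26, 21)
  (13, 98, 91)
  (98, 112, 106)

(191,252,205): 191²+205² = 78506 > 63504 = 252² → acute
(76,117,99): 76²+99² = 15577 > 13689 = 117² → acute
(584,440,384): 384²+440² = 341056 = 584² → right
(16,26,21): 16²+21² = 697 > 676 = 26² → acute
(13,98,91): 13²+91² = 8450 < 9604 = 98² → obtuse
(98,112,106): 98²+106² = 20840 > 12544 = 112² → acute
4 of the 6 are acute.

4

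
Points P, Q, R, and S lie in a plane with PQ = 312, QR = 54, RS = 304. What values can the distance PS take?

0 ≤ PS ≤ 670

The maximum is all hops collinear in one direction: 312 + 54 + 304 = 670.
The longest hop is 312; the others sum to 358. Since 312 ≤ 358, the path can fold back on itself completely, so the minimum distance is 0.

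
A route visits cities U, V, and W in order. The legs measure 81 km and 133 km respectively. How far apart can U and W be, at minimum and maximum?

By the triangle inequality, |81 − 133| ≤ UW ≤ 81 + 133.

52 ≤ UW ≤ 214 km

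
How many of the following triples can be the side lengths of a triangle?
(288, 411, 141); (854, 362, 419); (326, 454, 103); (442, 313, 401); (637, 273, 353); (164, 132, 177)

(141,288,411): 141+288 > 411 → valid
(362,419,854): 362+419 ≤ 854 → not valid
(103,326,454): 103+326 ≤ 454 → not valid
(313,401,442): 313+401 > 442 → valid
(273,353,637): 273+353 ≤ 637 → not valid
(132,164,177): 132+164 > 177 → valid
3 of the 6 triples form a triangle.

3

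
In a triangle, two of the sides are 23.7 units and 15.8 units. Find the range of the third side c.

7.9 < c < 39.5 (units)

By the triangle inequality, c must be less than 23.7 + 15.8 = 39.5 and greater than |23.7 − 15.8| = 7.9.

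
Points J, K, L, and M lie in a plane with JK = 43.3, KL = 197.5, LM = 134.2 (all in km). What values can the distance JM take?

20.0 ≤ JM ≤ 375.0 km

The maximum is all hops collinear in one direction: 43.3 + 197.5 + 134.2 = 375.0.
The longest hop is 197.5; the others sum to 177.5. Folding the others back against it leaves at least 197.5 − 177.5 = 20.0.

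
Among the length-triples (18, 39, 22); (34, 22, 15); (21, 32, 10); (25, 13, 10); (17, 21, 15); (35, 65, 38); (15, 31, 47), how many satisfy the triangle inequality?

(18,22,39): 18+22 > 39 → valid
(15,22,34): 15+22 > 34 → valid
(10,21,32): 10+21 ≤ 32 → not valid
(10,13,25): 10+13 ≤ 25 → not valid
(15,17,21): 15+17 > 21 → valid
(35,38,65): 35+38 > 65 → valid
(15,31,47): 15+31 ≤ 47 → not valid
4 of the 7 triples form a triangle.

4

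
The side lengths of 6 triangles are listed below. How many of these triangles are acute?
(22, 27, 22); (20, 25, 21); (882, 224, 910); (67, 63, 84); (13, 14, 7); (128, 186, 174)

(22,27,22): 22²+22² = 968 > 729 = 27² → acute
(20,25,21): 20²+21² = 841 > 625 = 25² → acute
(882,224,910): 224²+882² = 828100 = 910² → right
(67,63,84): 63²+67² = 8458 > 7056 = 84² → acute
(13,14,7): 7²+13² = 218 > 196 = 14² → acute
(128,186,174): 128²+174² = 46660 > 34596 = 186² → acute
5 of the 6 are acute.

5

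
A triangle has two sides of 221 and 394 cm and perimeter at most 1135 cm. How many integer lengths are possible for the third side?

Triangle inequality: 173 < x < 615. Perimeter ≤ 1135 gives x ≤ 1135 − 221 − 394 = 520.
So 173 < x ≤ 520; integers 174 through 520: 347 values.

347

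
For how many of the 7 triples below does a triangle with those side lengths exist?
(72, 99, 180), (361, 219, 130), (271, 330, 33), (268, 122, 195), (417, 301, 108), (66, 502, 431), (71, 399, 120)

1

(72,99,180): 72+99 ≤ 180 → not valid
(130,219,361): 130+219 ≤ 361 → not valid
(33,271,330): 33+271 ≤ 330 → not valid
(122,195,268): 122+195 > 268 → valid
(108,301,417): 108+301 ≤ 417 → not valid
(66,431,502): 66+431 ≤ 502 → not valid
(71,120,399): 71+120 ≤ 399 → not valid
1 of the 7 triples forms a triangle.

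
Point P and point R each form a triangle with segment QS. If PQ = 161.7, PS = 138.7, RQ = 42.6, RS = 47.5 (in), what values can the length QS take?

23.0 < QS < 90.1

From triangle PQS: |161.7 − 138.7| < QS < 161.7 + 138.7, i.e. 23.0 < QS < 300.4.
From triangle RQS: 4.9 < QS < 90.1.
Both must hold, so QS lies in the intersection.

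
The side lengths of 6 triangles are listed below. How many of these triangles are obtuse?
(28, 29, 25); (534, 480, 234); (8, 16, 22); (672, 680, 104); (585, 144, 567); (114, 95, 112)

(28,29,25): 25²+28² = 1409 > 841 = 29² → acute
(534,480,234): 234²+480² = 285156 = 534² → right
(8,16,22): 8²+16² = 320 < 484 = 22² → obtuse
(672,680,104): 104²+672² = 462400 = 680² → right
(585,144,567): 144²+567² = 342225 = 585² → right
(114,95,112): 95²+112² = 21569 > 12996 = 114² → acute
1 of the 6 is obtuse.

1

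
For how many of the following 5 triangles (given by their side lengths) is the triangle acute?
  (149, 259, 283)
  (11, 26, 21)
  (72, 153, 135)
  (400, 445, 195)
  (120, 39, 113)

1

(149,259,283): 149²+259² = 89282 > 80089 = 283² → acute
(11,26,21): 11²+21² = 562 < 676 = 26² → obtuse
(72,153,135): 72²+135² = 23409 = 153² → right
(400,445,195): 195²+400² = 198025 = 445² → right
(120,39,113): 39²+113² = 14290 < 14400 = 120² → obtuse
1 of the 5 is acute.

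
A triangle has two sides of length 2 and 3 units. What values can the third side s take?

1 < s < 5

By the triangle inequality, s must be less than 2 + 3 = 5 and greater than |2 − 3| = 1.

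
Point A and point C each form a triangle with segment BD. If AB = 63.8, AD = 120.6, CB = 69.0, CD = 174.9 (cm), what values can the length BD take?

From triangle ABD: |63.8 − 120.6| < BD < 63.8 + 120.6, i.e. 56.8 < BD < 184.4.
From triangle CBD: 105.9 < BD < 243.9.
Both must hold, so BD lies in the intersection.

105.9 < BD < 184.4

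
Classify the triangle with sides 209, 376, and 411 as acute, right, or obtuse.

acute

Compare the square of the longest side to the sum of squares of the other two: 209² + 376² = 185057 > 168921 = 411².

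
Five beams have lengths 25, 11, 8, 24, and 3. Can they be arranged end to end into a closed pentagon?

A pentagon exists iff every side is shorter than the sum of the others — equivalently, the longest side is less than the sum of the rest.
Longest side 25 < 46 (sum of the remaining 4), so yes.

Yes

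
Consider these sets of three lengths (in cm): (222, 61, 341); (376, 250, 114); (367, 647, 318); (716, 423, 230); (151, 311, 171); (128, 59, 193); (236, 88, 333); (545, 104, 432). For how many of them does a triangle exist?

(61,222,341): 61+222 ≤ 341 → not valid
(114,250,376): 114+250 ≤ 376 → not valid
(318,367,647): 318+367 > 647 → valid
(230,423,716): 230+423 ≤ 716 → not valid
(151,171,311): 151+171 > 311 → valid
(59,128,193): 59+128 ≤ 193 → not valid
(88,236,333): 88+236 ≤ 333 → not valid
(104,432,545): 104+432 ≤ 545 → not valid
2 of the 8 triples form a triangle.

2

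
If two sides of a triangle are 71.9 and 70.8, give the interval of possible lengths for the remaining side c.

By the triangle inequality, c must be less than 71.9 + 70.8 = 142.7 and greater than |71.9 − 70.8| = 1.1.

1.1 < c < 142.7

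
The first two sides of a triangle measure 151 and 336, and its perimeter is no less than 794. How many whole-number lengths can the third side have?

180

Triangle inequality: 185 < x < 487. Perimeter ≥ 794 gives x ≥ 794 − 151 − 336 = 307.
So 307 ≤ x < 487; integers 307 through 486: 180 values.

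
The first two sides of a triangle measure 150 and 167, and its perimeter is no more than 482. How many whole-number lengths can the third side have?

148

Triangle inequality: 17 < x < 317. Perimeter ≤ 482 gives x ≤ 482 − 150 − 167 = 165.
So 17 < x ≤ 165; integers 18 through 165: 148 values.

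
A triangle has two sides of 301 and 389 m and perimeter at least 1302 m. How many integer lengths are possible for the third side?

78

Triangle inequality: 88 < x < 690. Perimeter ≥ 1302 gives x ≥ 1302 − 301 − 389 = 612.
So 612 ≤ x < 690; integers 612 through 689: 78 values.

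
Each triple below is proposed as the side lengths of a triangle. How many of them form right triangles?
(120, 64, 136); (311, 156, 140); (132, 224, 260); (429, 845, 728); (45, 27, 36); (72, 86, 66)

4

(120,64,136): 64²+120² = 18496 = 136² → right
(311,156,140): 140+156 ≤ 311, not a triangle
(132,224,260): 132²+224² = 67600 = 260² → right
(429,845,728): 429²+728² = 714025 = 845² → right
(45,27,36): 27²+36² = 2025 = 45² → right
(72,86,66): 66²+72² = 9540 > 7396 = 86² → acute
4 of the 6 are right.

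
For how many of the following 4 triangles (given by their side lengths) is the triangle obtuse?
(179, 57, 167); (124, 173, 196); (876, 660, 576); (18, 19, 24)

(179,57,167): 57²+167² = 31138 < 32041 = 179² → obtuse
(124,173,196): 124²+173² = 45305 > 38416 = 196² → acute
(876,660,576): 576²+660² = 767376 = 876² → right
(18,19,24): 18²+19² = 685 > 576 = 24² → acute
1 of the 4 is obtuse.

1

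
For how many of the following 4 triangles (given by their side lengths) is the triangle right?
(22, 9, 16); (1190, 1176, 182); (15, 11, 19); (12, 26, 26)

(22,9,16): 9²+16² = 337 < 484 = 22² → obtuse
(1190,1176,182): 182²+1176² = 1416100 = 1190² → right
(15,11,19): 11²+15² = 346 < 361 = 19² → obtuse
(12,26,26): 12²+26² = 820 > 676 = 26² → acute
1 of the 4 is right.

1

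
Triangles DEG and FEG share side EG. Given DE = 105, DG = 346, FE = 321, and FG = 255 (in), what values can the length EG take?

From triangle DEG: |105 − 346| < EG < 105 + 346, i.e. 241 < EG < 451.
From triangle FEG: 66 < EG < 576.
Both must hold, so EG lies in the intersection.

241 < EG < 451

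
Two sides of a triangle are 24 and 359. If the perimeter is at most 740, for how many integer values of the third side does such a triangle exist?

Triangle inequality: 335 < x < 383. Perimeter ≤ 740 gives x ≤ 740 − 24 − 359 = 357.
So 335 < x ≤ 357; integers 336 through 357: 22 values.

22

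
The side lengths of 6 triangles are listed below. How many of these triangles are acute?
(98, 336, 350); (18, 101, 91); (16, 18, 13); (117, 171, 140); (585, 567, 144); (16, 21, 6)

(98,336,350): 98²+336² = 122500 = 350² → right
(18,101,91): 18²+91² = 8605 < 10201 = 101² → obtuse
(16,18,13): 13²+16² = 425 > 324 = 18² → acute
(117,171,140): 117²+140² = 33289 > 29241 = 171² → acute
(585,567,144): 144²+567² = 342225 = 585² → right
(16,21,6): 6²+16² = 292 < 441 = 21² → obtuse
2 of the 6 are acute.

2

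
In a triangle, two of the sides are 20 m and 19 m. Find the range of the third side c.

1 < c < 39 (m)

By the triangle inequality, c must be less than 20 + 19 = 39 and greater than |20 − 19| = 1.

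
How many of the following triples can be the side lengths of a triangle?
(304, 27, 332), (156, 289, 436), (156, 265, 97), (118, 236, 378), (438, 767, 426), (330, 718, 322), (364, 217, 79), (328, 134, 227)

(27,304,332): 27+304 ≤ 332 → not valid
(156,289,436): 156+289 > 436 → valid
(97,156,265): 97+156 ≤ 265 → not valid
(118,236,378): 118+236 ≤ 378 → not valid
(426,438,767): 426+438 > 767 → valid
(322,330,718): 322+330 ≤ 718 → not valid
(79,217,364): 79+217 ≤ 364 → not valid
(134,227,328): 134+227 > 328 → valid
3 of the 8 triples form a triangle.

3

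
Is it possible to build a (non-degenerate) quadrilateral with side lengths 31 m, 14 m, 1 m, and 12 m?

For a quadrilateral, each side must be shorter than the sum of the others.
Here the longest side is 31, but the remaining 3 sides sum to only 27.

No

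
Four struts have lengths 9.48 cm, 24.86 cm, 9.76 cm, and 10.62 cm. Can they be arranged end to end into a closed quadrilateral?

A quadrilateral exists iff every side is shorter than the sum of the others — equivalently, the longest side is less than the sum of the rest.
Longest side 24.86 < 29.86 (sum of the remaining 3), so yes.

Yes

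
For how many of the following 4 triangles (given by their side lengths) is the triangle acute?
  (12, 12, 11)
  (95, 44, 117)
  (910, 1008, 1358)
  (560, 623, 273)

(12,12,11): 11²+12² = 265 > 144 = 12² → acute
(95,44,117): 44²+95² = 10961 < 13689 = 117² → obtuse
(910,1008,1358): 910²+1008² = 1844164 = 1358² → right
(560,623,273): 273²+560² = 388129 = 623² → right
1 of the 4 is acute.

1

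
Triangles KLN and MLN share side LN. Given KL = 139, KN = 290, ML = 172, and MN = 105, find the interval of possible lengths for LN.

From triangle KLN: |139 − 290| < LN < 139 + 290, i.e. 151 < LN < 429.
From triangle MLN: 67 < LN < 277.
Both must hold, so LN lies in the intersection.

151 < LN < 277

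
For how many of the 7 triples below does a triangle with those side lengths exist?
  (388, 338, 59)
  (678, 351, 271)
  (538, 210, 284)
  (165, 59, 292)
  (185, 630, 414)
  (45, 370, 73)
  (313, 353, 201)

(59,338,388): 59+338 > 388 → valid
(271,351,678): 271+351 ≤ 678 → not valid
(210,284,538): 210+284 ≤ 538 → not valid
(59,165,292): 59+165 ≤ 292 → not valid
(185,414,630): 185+414 ≤ 630 → not valid
(45,73,370): 45+73 ≤ 370 → not valid
(201,313,353): 201+313 > 353 → valid
2 of the 7 triples form a triangle.

2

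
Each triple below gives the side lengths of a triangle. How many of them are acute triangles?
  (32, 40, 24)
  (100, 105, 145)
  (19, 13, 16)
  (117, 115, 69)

(32,40,24): 24²+32² = 1600 = 40² → right
(100,105,145): 100²+105² = 21025 = 145² → right
(19,13,16): 13²+16² = 425 > 361 = 19² → acute
(117,115,69): 69²+115² = 17986 > 13689 = 117² → acute
2 of the 4 are acute.

2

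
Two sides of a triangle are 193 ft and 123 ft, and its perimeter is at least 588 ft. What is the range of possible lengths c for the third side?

272 ≤ c < 316

Triangle inequality alone gives 70 < c < 316.
The perimeter condition gives c ≥ 588 − 193 − 123 = 272.
Intersecting the two: 272 ≤ c < 316.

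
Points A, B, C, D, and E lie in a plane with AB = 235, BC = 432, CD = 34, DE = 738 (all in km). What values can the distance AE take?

The maximum is all hops collinear in one direction: 235 + 432 + 34 + 738 = 1439.
The longest hop is 738; the others sum to 701. Folding the others back against it leaves at least 738 − 701 = 37.

37 ≤ AE ≤ 1439 km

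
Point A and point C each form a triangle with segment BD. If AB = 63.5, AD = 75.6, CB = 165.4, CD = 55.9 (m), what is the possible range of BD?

109.5 < BD < 139.1

From triangle ABD: |63.5 − 75.6| < BD < 63.5 + 75.6, i.e. 12.1 < BD < 139.1.
From triangle CBD: 109.5 < BD < 221.3.
Both must hold, so BD lies in the intersection.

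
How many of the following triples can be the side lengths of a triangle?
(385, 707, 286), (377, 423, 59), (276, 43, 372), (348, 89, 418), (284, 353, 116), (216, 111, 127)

4

(286,385,707): 286+385 ≤ 707 → not valid
(59,377,423): 59+377 > 423 → valid
(43,276,372): 43+276 ≤ 372 → not valid
(89,348,418): 89+348 > 418 → valid
(116,284,353): 116+284 > 353 → valid
(111,127,216): 111+127 > 216 → valid
4 of the 6 triples form a triangle.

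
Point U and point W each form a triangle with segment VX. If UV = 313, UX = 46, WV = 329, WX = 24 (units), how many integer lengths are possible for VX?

47

From triangle UVX: 267 < VX < 359.
From triangle WVX: 305 < VX < 353.
Intersection: 305 < VX < 353, so integers 306 through 352: 47 values.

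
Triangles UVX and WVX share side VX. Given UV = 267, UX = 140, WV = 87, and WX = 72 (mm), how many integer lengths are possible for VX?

31

From triangle UVX: 127 < VX < 407.
From triangle WVX: 15 < VX < 159.
Intersection: 127 < VX < 159, so integers 128 through 158: 31 values.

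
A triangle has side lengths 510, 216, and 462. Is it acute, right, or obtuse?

right

Compare the square of the longest side to the sum of squares of the other two: 216² + 462² = 260100 = 510².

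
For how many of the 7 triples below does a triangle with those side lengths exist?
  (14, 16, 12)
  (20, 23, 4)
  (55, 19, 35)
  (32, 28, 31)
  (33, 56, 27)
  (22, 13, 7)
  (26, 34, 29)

5

(12,14,16): 12+14 > 16 → valid
(4,20,23): 4+20 > 23 → valid
(19,35,55): 19+35 ≤ 55 → not valid
(28,31,32): 28+31 > 32 → valid
(27,33,56): 27+33 > 56 → valid
(7,13,22): 7+13 ≤ 22 → not valid
(26,29,34): 26+29 > 34 → valid
5 of the 7 triples form a triangle.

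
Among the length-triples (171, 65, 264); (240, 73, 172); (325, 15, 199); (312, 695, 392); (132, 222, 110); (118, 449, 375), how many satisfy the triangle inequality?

(65,171,264): 65+171 ≤ 264 → not valid
(73,172,240): 73+172 > 240 → valid
(15,199,325): 15+199 ≤ 325 → not valid
(312,392,695): 312+392 > 695 → valid
(110,132,222): 110+132 > 222 → valid
(118,375,449): 118+375 > 449 → valid
4 of the 6 triples form a triangle.

4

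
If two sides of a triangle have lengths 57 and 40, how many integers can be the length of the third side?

The third side lies in the open interval (17, 97).
Integers from 18 to 96 inclusive: 96 − 18 + 1 = 79.

79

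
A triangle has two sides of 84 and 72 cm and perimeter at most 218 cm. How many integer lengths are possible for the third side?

50

Triangle inequality: 12 < x < 156. Perimeter ≤ 218 gives x ≤ 218 − 84 − 72 = 62.
So 12 < x ≤ 62; integers 13 through 62: 50 values.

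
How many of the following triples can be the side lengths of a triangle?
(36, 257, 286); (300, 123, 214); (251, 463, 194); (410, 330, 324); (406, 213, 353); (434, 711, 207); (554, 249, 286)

4

(36,257,286): 36+257 > 286 → valid
(123,214,300): 123+214 > 300 → valid
(194,251,463): 194+251 ≤ 463 → not valid
(324,330,410): 324+330 > 410 → valid
(213,353,406): 213+353 > 406 → valid
(207,434,711): 207+434 ≤ 711 → not valid
(249,286,554): 249+286 ≤ 554 → not valid
4 of the 7 triples form a triangle.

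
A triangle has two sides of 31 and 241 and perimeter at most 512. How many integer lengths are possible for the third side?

Triangle inequality: 210 < x < 272. Perimeter ≤ 512 gives x ≤ 512 − 31 − 241 = 240.
So 210 < x ≤ 240; integers 211 through 240: 30 values.

30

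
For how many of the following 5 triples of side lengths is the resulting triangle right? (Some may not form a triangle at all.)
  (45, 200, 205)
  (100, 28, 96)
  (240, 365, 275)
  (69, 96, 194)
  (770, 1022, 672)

4

(45,200,205): 45²+200² = 42025 = 205² → right
(100,28,96): 28²+96² = 10000 = 100² → right
(240,365,275): 240²+275² = 133225 = 365² → right
(69,96,194): 69+96 ≤ 194, not a triangle
(770,1022,672): 672²+770² = 1044484 = 1022² → right
4 of the 5 are right.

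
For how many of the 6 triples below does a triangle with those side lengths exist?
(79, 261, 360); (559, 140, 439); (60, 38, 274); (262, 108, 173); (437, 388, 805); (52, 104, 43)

(79,261,360): 79+261 ≤ 360 → not valid
(140,439,559): 140+439 > 559 → valid
(38,60,274): 38+60 ≤ 274 → not valid
(108,173,262): 108+173 > 262 → valid
(388,437,805): 388+437 > 805 → valid
(43,52,104): 43+52 ≤ 104 → not valid
3 of the 6 triples form a triangle.

3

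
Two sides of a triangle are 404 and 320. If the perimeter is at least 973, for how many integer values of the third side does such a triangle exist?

Triangle inequality: 84 < x < 724. Perimeter ≥ 973 gives x ≥ 973 − 404 − 320 = 249.
So 249 ≤ x < 724; integers 249 through 723: 475 values.

475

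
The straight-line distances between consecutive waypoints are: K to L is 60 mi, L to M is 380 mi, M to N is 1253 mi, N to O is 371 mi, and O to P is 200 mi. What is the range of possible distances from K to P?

The maximum is all hops collinear in one direction: 60 + 380 + 1253 + 371 + 200 = 2264.
The longest hop is 1253; the others sum to 1011. Folding the others back against it leaves at least 1253 − 1011 = 242.

242 ≤ KP ≤ 2264 mi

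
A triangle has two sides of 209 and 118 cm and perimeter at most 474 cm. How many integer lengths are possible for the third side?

56

Triangle inequality: 91 < x < 327. Perimeter ≤ 474 gives x ≤ 474 − 209 − 118 = 147.
So 91 < x ≤ 147; integers 92 through 147: 56 values.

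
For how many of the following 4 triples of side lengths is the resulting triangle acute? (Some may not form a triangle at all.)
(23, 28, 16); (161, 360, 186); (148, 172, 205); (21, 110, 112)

2

(23,28,16): 16²+23² = 785 > 784 = 28² → acute
(161,360,186): 161+186 ≤ 360, not a triangle
(148,172,205): 148²+172² = 51488 > 42025 = 205² → acute
(21,110,112): 21²+110² = 12541 < 12544 = 112² → obtuse
2 of the 4 are acute.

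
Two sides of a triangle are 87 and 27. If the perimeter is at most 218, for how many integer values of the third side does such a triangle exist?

Triangle inequality: 60 < x < 114. Perimeter ≤ 218 gives x ≤ 218 − 87 − 27 = 104.
So 60 < x ≤ 104; integers 61 through 104: 44 values.

44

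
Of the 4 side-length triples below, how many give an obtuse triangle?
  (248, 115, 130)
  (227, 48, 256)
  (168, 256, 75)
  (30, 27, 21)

1

(248,115,130): 115+130 ≤ 248, not a triangle
(227,48,256): 48²+227² = 53833 < 65536 = 256² → obtuse
(168,256,75): 75+168 ≤ 256, not a triangle
(30,27,21): 21²+27² = 1170 > 900 = 30² → acute
1 of the 4 is obtuse.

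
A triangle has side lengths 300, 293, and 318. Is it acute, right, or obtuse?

acute

Compare the square of the longest side to the sum of squares of the other two: 293² + 300² = 175849 > 101124 = 318².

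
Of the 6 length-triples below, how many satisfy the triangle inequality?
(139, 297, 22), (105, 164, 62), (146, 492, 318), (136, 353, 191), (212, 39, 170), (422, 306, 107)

1

(22,139,297): 22+139 ≤ 297 → not valid
(62,105,164): 62+105 > 164 → valid
(146,318,492): 146+318 ≤ 492 → not valid
(136,191,353): 136+191 ≤ 353 → not valid
(39,170,212): 39+170 ≤ 212 → not valid
(107,306,422): 107+306 ≤ 422 → not valid
1 of the 6 triples forms a triangle.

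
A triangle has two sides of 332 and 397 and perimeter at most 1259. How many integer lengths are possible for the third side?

465

Triangle inequality: 65 < x < 729. Perimeter ≤ 1259 gives x ≤ 1259 − 332 − 397 = 530.
So 65 < x ≤ 530; integers 66 through 530: 465 values.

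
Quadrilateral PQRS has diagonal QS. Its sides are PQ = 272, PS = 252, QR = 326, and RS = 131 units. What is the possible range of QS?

From triangle PQS: |272 − 252| < QS < 272 + 252, i.e. 20 < QS < 524.
From triangle RQS: 195 < QS < 457.
Both must hold, so QS lies in the intersection.

195 < QS < 457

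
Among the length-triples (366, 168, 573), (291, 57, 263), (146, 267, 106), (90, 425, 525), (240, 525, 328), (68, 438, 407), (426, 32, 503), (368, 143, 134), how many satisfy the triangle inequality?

3

(168,366,573): 168+366 ≤ 573 → not valid
(57,263,291): 57+263 > 291 → valid
(106,146,267): 106+146 ≤ 267 → not valid
(90,425,525): 90+425 ≤ 525 → not valid
(240,328,525): 240+328 > 525 → valid
(68,407,438): 68+407 > 438 → valid
(32,426,503): 32+426 ≤ 503 → not valid
(134,143,368): 134+143 ≤ 368 → not valid
3 of the 8 triples form a triangle.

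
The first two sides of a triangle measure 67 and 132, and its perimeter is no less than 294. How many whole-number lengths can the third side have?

Triangle inequality: 65 < x < 199. Perimeter ≥ 294 gives x ≥ 294 − 67 − 132 = 95.
So 95 ≤ x < 199; integers 95 through 198: 104 values.

104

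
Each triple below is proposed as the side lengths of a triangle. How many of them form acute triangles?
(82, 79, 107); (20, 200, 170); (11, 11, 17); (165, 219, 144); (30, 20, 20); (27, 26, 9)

2

(82,79,107): 79²+82² = 12965 > 11449 = 107² → acute
(20,200,170): 20+170 ≤ 200, not a triangle
(11,11,17): 11²+11² = 242 < 289 = 17² → obtuse
(165,219,144): 144²+165² = 47961 = 219² → right
(30,20,20): 20²+20² = 800 < 900 = 30² → obtuse
(27,26,9): 9²+26² = 757 > 729 = 27² → acute
2 of the 6 are acute.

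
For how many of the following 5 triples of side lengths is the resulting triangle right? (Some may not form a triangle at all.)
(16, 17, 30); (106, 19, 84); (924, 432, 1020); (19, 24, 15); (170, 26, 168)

(16,17,30): 16²+17² = 545 < 900 = 30² → obtuse
(106,19,84): 19+84 ≤ 106, not a triangle
(924,432,1020): 432²+924² = 1040400 = 1020² → right
(19,24,15): 15²+19² = 586 > 576 = 24² → acute
(170,26,168): 26²+168² = 28900 = 170² → right
2 of the 5 are right.

2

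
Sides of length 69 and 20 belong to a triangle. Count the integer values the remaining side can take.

39

The third side lies in the open interval (49, 89).
Integers from 50 to 88 inclusive: 88 − 50 + 1 = 39.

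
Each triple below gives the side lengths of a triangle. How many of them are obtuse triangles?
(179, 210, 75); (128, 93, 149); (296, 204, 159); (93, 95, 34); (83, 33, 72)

(179,210,75): 75²+179² = 37666 < 44100 = 210² → obtuse
(128,93,149): 93²+128² = 25033 > 22201 = 149² → acute
(296,204,159): 159²+204² = 66897 < 87616 = 296² → obtuse
(93,95,34): 34²+93² = 9805 > 9025 = 95² → acute
(83,33,72): 33²+72² = 6273 < 6889 = 83² → obtuse
3 of the 5 are obtuse.

3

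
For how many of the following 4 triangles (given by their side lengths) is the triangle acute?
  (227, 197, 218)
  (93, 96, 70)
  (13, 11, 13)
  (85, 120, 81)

3

(227,197,218): 197²+218² = 86333 > 51529 = 227² → acute
(93,96,70): 70²+93² = 13549 > 9216 = 96² → acute
(13,11,13): 11²+13² = 290 > 169 = 13² → acute
(85,120,81): 81²+85² = 13786 < 14400 = 120² → obtuse
3 of the 4 are acute.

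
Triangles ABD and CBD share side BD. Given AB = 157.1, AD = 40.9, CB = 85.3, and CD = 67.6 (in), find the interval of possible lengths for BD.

116.2 < BD < 152.9

From triangle ABD: |157.1 − 40.9| < BD < 157.1 + 40.9, i.e. 116.2 < BD < 198.0.
From triangle CBD: 17.7 < BD < 152.9.
Both must hold, so BD lies in the intersection.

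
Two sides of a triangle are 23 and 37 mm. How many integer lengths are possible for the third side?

45

The third side lies in the open interval (14, 60).
Integers from 15 to 59 inclusive: 59 − 15 + 1 = 45.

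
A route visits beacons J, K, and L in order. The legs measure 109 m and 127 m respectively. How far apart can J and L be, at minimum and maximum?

By the triangle inequality, |109 − 127| ≤ JL ≤ 109 + 127.

18 ≤ JL ≤ 236 m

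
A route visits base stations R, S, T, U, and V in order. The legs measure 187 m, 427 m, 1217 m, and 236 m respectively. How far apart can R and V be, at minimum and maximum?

The maximum is all hops collinear in one direction: 187 + 427 + 1217 + 236 = 2067.
The longest hop is 1217; the others sum to 850. Folding the others back against it leaves at least 1217 − 850 = 367.

367 ≤ RV ≤ 2067 m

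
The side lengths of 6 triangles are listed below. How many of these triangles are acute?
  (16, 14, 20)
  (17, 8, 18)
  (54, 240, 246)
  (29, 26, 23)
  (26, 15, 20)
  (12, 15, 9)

(16,14,20): 14²+16² = 452 > 400 = 20² → acute
(17,8,18): 8²+17² = 353 > 324 = 18² → acute
(54,240,246): 54²+240² = 60516 = 246² → right
(29,26,23): 23²+26² = 1205 > 841 = 29² → acute
(26,15,20): 15²+20² = 625 < 676 = 26² → obtuse
(12,15,9): 9²+12² = 225 = 15² → right
3 of the 6 are acute.

3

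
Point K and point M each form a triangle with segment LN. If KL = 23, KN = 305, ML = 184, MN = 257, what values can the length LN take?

282 < LN < 328

From triangle KLN: |23 − 305| < LN < 23 + 305, i.e. 282 < LN < 328.
From triangle MLN: 73 < LN < 441.
Both must hold, so LN lies in the intersection.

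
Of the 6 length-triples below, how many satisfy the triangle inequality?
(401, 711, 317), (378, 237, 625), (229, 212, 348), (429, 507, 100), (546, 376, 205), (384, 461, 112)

5

(317,401,711): 317+401 > 711 → valid
(237,378,625): 237+378 ≤ 625 → not valid
(212,229,348): 212+229 > 348 → valid
(100,429,507): 100+429 > 507 → valid
(205,376,546): 205+376 > 546 → valid
(112,384,461): 112+384 > 461 → valid
5 of the 6 triples form a triangle.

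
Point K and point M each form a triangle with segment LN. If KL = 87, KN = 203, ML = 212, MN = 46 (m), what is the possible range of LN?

From triangle KLN: |87 − 203| < LN < 87 + 203, i.e. 116 < LN < 290.
From triangle MLN: 166 < LN < 258.
Both must hold, so LN lies in the intersection.

166 < LN < 258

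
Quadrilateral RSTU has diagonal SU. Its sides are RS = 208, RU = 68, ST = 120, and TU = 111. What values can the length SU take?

140 < SU < 231

From triangle RSU: |208 − 68| < SU < 208 + 68, i.e. 140 < SU < 276.
From triangle TSU: 9 < SU < 231.
Both must hold, so SU lies in the intersection.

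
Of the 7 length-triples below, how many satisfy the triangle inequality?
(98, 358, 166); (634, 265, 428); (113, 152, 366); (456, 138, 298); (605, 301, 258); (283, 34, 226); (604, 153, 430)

(98,166,358): 98+166 ≤ 358 → not valid
(265,428,634): 265+428 > 634 → valid
(113,152,366): 113+152 ≤ 366 → not valid
(138,298,456): 138+298 ≤ 456 → not valid
(258,301,605): 258+301 ≤ 605 → not valid
(34,226,283): 34+226 ≤ 283 → not valid
(153,430,604): 153+430 ≤ 604 → not valid
1 of the 7 triples forms a triangle.

1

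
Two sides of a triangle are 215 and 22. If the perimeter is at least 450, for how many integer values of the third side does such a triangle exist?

24

Triangle inequality: 193 < x < 237. Perimeter ≥ 450 gives x ≥ 450 − 215 − 22 = 213.
So 213 ≤ x < 237; integers 213 through 236: 24 values.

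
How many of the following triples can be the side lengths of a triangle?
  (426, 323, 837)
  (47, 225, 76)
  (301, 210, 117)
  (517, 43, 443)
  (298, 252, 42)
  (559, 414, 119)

(323,426,837): 323+426 ≤ 837 → not valid
(47,76,225): 47+76 ≤ 225 → not valid
(117,210,301): 117+210 > 301 → valid
(43,443,517): 43+443 ≤ 517 → not valid
(42,252,298): 42+252 ≤ 298 → not valid
(119,414,559): 119+414 ≤ 559 → not valid
1 of the 6 triples forms a triangle.

1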